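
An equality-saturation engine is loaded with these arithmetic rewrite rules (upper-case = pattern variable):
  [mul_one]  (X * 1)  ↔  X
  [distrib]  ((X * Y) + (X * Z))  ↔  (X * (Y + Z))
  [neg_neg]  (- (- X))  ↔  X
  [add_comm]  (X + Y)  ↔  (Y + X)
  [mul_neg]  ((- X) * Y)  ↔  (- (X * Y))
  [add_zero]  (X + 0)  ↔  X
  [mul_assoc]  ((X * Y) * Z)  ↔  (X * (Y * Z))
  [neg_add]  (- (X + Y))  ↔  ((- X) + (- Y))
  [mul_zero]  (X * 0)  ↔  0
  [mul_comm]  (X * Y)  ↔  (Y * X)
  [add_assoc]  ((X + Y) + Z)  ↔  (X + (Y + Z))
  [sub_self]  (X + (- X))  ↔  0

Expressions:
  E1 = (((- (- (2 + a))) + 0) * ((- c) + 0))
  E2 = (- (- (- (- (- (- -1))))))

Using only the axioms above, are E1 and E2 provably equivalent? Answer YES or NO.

The axioms are sound identities: if E1 ↔* E2 then E1 and E2 evaluate identically under any assignment.
Under a=0, c=0: E1 evaluates to 0, E2 to -1. Distinct ⇒ no rewrite sequence connects them.

NO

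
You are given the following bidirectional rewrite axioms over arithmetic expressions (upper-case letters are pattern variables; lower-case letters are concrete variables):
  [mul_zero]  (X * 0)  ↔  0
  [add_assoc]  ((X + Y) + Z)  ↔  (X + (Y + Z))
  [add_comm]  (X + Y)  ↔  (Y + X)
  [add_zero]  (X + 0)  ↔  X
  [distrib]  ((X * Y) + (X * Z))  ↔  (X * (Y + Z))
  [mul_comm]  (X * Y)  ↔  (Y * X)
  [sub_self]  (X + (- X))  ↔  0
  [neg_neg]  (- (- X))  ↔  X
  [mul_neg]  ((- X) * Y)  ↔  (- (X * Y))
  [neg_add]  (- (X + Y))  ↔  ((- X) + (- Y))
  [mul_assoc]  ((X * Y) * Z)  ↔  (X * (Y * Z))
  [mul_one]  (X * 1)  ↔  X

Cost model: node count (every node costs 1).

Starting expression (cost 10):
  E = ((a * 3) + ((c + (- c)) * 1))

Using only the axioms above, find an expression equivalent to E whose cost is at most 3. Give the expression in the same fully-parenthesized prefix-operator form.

(a * 3)   [cost 3]

step 1: mul_one (→) rewrites ((c + (- c)) * 1) into (c + (- c)), now ((a * 3) + (c + (- c)))
step 2: sub_self (→) rewrites (c + (- c)) into 0, now ((a * 3) + 0)
step 3: add_zero (→) rewrites ((a * 3) + 0) into (a * 3), reaching cost 3 (bound 3)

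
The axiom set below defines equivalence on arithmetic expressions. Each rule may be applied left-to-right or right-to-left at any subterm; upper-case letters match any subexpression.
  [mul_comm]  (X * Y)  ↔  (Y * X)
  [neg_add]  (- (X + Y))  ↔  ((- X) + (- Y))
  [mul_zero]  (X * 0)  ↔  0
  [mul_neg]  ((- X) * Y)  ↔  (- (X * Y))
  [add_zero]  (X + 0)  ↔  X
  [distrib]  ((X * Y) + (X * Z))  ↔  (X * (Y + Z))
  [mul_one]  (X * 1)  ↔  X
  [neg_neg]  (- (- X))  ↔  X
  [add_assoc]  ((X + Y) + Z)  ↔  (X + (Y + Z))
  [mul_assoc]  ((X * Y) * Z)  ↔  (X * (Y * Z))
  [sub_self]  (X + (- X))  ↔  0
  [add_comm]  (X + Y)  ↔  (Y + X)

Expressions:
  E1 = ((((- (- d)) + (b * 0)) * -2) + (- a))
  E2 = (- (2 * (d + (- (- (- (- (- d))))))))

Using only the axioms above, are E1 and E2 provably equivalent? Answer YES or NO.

NO

The axioms are sound identities: if E1 ↔* E2 then E1 and E2 evaluate identically under any assignment.
Under a=0, b=0, d=1: E1 evaluates to -2, E2 to 0. Distinct ⇒ no rewrite sequence connects them.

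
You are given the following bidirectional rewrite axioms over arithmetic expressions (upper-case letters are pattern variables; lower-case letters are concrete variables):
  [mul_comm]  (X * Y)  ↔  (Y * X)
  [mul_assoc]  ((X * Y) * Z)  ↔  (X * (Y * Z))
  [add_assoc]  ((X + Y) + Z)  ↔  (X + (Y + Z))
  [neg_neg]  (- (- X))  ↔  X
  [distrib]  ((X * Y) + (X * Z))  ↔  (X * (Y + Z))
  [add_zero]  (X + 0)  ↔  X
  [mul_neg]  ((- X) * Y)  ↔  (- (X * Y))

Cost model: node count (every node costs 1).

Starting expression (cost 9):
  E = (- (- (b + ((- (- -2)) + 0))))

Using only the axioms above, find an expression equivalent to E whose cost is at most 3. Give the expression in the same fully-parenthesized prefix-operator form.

(b + -2)   [cost 3]

1. [neg_neg →] (- (- -2))  →  -2;  E = (- (- (b + (-2 + 0))))
2. [add_zero →] (-2 + 0)  →  -2;  E = (- (- (b + -2)))
3. [neg_neg →] (- (- (b + -2)))  →  (b + -2);  cost 3 ≤ 3, done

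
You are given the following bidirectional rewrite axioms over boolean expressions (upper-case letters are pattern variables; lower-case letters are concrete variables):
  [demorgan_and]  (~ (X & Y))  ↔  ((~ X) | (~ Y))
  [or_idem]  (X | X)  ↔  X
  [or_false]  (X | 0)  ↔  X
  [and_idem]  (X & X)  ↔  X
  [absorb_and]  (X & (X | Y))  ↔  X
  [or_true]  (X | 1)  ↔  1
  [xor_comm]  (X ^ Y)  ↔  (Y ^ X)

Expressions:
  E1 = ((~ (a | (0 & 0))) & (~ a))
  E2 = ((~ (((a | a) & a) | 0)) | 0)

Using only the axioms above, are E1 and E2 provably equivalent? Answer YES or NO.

YES

(1) (0 & 0)  =[and_idem →]=  0    ⊢ ((~ (a | 0)) & (~ a))
(2) (a | 0)  =[or_false →]=  a    ⊢ ((~ a) & (~ a))
(3) ((~ a) & (~ a))  =[and_idem →]=  (~ a)
(4) a  =[and_idem ←]=  (a & a)    ⊢ (~ (a & a))
(5) a  =[or_idem ←]=  (a | a)    ⊢ (~ ((a | a) & a))
(6) ((a | a) & a)  =[or_false ←]=  (((a | a) & a) | 0)    ⊢ (~ (((a | a) & a) | 0))
(7) (~ (((a | a) & a) | 0))  =[or_false ←]=  ((~ (((a | a) & a) | 0)) | 0)    ⊢ E2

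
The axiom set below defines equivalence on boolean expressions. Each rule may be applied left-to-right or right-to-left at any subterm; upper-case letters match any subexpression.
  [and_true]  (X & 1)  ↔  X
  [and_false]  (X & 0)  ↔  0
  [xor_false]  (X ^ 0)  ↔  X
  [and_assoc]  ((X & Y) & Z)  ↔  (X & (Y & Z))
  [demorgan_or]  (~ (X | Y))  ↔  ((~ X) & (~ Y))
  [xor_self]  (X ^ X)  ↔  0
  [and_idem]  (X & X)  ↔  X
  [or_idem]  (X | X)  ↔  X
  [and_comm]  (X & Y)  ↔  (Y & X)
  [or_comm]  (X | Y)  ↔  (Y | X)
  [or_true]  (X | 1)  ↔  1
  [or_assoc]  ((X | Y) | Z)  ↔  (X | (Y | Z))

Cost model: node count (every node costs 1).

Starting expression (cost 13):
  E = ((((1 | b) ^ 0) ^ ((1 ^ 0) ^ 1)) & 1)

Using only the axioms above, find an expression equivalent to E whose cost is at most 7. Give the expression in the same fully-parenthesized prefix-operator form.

((1 | b) ^ (1 ^ 1))   [cost 7]

(1) (1 ^ 0)  =[xor_false →]=  1    ⊢ ((((1 | b) ^ 0) ^ (1 ^ 1)) & 1)
(2) ((((1 | b) ^ 0) ^ (1 ^ 1)) & 1)  =[and_true →]=  (((1 | b) ^ 0) ^ (1 ^ 1))
(3) ((1 | b) ^ 0)  =[xor_false →]=  (1 | b)    ⊢ cost 7, within 7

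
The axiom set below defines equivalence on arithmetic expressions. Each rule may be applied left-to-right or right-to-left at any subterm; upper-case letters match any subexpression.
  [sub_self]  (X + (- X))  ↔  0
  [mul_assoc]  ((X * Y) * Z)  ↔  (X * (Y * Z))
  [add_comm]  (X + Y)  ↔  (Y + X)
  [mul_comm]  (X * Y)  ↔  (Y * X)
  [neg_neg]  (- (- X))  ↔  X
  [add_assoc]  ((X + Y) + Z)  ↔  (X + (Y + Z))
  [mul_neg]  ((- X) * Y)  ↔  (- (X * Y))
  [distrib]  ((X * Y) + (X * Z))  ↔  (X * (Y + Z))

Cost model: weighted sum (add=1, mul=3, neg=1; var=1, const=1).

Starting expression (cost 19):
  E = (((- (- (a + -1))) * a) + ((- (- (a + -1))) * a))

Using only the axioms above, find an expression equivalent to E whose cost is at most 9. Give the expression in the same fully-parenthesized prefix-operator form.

((a + -1) * (a + a))   [cost 9]

step 1: neg_neg (→) rewrites (- (- (a + -1))) into (a + -1), now (((a + -1) * a) + ((- (- (a + -1))) * a))
step 2: neg_neg (→) rewrites (- (- (a + -1))) into (a + -1), now (((a + -1) * a) + ((a + -1) * a))
step 3: distrib (→) rewrites (((a + -1) * a) + ((a + -1) * a)) into ((a + -1) * (a + a)), reaching cost 9 (bound 9)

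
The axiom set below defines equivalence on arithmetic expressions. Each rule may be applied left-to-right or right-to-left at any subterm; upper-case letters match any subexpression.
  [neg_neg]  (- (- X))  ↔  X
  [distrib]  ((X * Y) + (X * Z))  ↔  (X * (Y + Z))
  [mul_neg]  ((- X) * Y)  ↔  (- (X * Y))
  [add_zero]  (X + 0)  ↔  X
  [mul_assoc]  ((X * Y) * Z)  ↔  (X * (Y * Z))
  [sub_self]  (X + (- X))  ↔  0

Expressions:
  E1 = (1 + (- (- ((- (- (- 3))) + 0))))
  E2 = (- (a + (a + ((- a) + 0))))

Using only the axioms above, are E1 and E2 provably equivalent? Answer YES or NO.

NO

The axioms are sound identities: if E1 ↔* E2 then E1 and E2 evaluate identically under any assignment.
Under a=0: E1 evaluates to -2, E2 to 0. Distinct ⇒ no rewrite sequence connects them.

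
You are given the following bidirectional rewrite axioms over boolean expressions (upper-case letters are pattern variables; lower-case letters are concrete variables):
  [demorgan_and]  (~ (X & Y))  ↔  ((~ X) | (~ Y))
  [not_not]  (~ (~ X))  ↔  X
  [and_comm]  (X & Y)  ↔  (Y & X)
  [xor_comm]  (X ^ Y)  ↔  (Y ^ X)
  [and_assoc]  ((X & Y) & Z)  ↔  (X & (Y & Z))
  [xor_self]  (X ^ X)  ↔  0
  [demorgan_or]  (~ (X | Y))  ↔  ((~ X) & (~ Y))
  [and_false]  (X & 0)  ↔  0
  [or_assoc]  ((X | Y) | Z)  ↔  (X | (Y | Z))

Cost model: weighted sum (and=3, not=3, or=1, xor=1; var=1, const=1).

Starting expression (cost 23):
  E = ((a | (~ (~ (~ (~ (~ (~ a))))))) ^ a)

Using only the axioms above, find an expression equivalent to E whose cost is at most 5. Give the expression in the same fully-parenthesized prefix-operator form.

((a | a) ^ a)   [cost 5]

1. [not_not →] (~ (~ (~ (~ a))))  →  (~ (~ a));  E = ((a | (~ (~ (~ (~ a))))) ^ a)
2. [not_not →] (~ (~ a))  →  a;  E = ((a | (~ (~ a))) ^ a)
3. [not_not →] (~ (~ a))  →  a;  cost 5 ≤ 5, done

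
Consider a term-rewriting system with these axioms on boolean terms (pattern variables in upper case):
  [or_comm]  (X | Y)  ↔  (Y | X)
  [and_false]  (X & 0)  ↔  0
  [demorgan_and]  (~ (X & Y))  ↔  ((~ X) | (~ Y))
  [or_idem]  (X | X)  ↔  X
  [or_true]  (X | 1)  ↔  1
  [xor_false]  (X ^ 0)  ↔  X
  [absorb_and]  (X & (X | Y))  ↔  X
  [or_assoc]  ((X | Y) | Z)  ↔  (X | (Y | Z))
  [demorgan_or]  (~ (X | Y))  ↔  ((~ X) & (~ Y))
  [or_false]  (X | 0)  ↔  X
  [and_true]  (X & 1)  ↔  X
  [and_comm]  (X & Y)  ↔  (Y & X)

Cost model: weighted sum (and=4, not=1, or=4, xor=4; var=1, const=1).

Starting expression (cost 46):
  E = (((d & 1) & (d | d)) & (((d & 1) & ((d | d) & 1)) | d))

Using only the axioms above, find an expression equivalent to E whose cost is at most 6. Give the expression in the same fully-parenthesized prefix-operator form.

step 1: and_true (→) rewrites ((d | d) & 1) into (d | d), now (((d & 1) & (d | d)) & (((d & 1) & (d | d)) | d))
step 2: absorb_and (→) rewrites (((d & 1) & (d | d)) & (((d & 1) & (d | d)) | d)) into ((d & 1) & (d | d))
step 3: and_true (→) rewrites (d & 1) into d, now (d & (d | d))
step 4: or_idem (→) rewrites (d | d) into d, reaching cost 6 (bound 6)

(d & d)   [cost 6]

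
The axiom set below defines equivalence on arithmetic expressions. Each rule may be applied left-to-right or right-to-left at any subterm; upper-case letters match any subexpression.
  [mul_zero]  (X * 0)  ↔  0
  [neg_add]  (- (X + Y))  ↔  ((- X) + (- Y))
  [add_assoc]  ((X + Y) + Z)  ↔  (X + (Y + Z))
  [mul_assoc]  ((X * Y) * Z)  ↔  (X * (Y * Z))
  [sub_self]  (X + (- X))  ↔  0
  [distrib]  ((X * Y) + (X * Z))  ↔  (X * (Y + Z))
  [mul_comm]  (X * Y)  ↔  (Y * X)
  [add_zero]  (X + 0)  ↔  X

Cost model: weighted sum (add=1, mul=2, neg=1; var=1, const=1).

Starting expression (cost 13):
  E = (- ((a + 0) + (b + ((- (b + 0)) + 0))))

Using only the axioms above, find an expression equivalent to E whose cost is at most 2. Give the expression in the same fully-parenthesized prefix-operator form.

(1) (b + 0)  =[add_zero →]=  b    ⊢ (- ((a + 0) + (b + ((- b) + 0))))
(2) ((- b) + 0)  =[add_zero →]=  (- b)    ⊢ (- ((a + 0) + (b + (- b))))
(3) (b + (- b))  =[sub_self →]=  0    ⊢ (- ((a + 0) + 0))
(4) (a + 0)  =[add_zero →]=  a    ⊢ (- (a + 0))
(5) (a + 0)  =[add_zero →]=  a    ⊢ cost 2, within 2

(- a)   [cost 2]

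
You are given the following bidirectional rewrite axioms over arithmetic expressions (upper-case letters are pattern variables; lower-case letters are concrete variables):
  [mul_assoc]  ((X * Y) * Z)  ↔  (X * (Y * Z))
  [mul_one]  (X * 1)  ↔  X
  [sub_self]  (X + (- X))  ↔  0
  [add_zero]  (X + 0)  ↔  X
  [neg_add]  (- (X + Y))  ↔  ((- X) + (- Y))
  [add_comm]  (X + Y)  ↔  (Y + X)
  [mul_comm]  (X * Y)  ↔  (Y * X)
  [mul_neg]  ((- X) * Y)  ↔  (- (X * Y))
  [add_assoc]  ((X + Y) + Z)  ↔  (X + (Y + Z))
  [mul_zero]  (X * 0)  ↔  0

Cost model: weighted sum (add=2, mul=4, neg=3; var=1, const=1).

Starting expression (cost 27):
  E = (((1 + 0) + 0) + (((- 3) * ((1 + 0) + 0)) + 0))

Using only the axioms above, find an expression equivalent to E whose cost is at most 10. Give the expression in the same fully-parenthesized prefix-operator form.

step 1: add_zero (→) rewrites (1 + 0) into 1, now (((1 + 0) + 0) + (((- 3) * (1 + 0)) + 0))
step 2: add_zero (→) rewrites (1 + 0) into 1, now (((1 + 0) + 0) + (((- 3) * 1) + 0))
step 3: add_zero (→) rewrites (((- 3) * 1) + 0) into ((- 3) * 1), now (((1 + 0) + 0) + ((- 3) * 1))
step 4: add_zero (→) rewrites (1 + 0) into 1, now ((1 + 0) + ((- 3) * 1))
step 5: mul_one (→) rewrites ((- 3) * 1) into (- 3), reaching cost 10 (bound 10)

((1 + 0) + (- 3))   [cost 10]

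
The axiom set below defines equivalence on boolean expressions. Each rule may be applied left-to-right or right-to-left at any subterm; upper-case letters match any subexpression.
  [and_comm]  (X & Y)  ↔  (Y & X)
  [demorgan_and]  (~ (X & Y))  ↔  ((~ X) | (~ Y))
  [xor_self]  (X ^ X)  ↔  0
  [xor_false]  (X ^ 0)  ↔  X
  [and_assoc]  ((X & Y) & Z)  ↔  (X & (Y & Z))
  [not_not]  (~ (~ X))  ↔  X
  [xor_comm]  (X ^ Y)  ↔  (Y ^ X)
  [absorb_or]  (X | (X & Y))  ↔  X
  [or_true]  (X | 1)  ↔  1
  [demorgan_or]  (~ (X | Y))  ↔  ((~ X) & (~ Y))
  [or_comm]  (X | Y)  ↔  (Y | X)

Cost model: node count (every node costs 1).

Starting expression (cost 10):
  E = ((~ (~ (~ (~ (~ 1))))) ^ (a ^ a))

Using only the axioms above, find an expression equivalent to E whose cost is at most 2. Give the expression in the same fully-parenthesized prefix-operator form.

step 1: not_not (→) rewrites (~ (~ (~ (~ 1)))) into (~ (~ 1)), now ((~ (~ (~ 1))) ^ (a ^ a))
step 2: not_not (→) rewrites (~ (~ 1)) into 1, now ((~ 1) ^ (a ^ a))
step 3: xor_self (→) rewrites (a ^ a) into 0, now ((~ 1) ^ 0)
step 4: xor_false (→) rewrites ((~ 1) ^ 0) into (~ 1), reaching cost 2 (bound 2)

(~ 1)   [cost 2]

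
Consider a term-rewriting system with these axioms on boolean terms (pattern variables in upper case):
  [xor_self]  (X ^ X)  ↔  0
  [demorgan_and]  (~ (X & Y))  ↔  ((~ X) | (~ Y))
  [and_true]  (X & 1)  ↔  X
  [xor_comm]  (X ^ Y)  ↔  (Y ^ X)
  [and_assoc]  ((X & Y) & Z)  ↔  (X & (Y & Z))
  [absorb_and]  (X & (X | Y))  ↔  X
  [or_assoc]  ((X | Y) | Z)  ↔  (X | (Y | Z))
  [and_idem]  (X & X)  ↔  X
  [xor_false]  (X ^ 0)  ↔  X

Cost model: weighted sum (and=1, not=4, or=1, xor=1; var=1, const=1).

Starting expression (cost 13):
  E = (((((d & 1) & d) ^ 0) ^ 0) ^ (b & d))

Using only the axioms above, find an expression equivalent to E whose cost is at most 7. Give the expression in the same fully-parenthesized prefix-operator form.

(1) (d & 1)  =[and_true →]=  d    ⊢ ((((d & d) ^ 0) ^ 0) ^ (b & d))
(2) (d & d)  =[and_idem →]=  d    ⊢ (((d ^ 0) ^ 0) ^ (b & d))
(3) (d ^ 0)  =[xor_false →]=  d    ⊢ cost 7, within 7

((d ^ 0) ^ (b & d))   [cost 7]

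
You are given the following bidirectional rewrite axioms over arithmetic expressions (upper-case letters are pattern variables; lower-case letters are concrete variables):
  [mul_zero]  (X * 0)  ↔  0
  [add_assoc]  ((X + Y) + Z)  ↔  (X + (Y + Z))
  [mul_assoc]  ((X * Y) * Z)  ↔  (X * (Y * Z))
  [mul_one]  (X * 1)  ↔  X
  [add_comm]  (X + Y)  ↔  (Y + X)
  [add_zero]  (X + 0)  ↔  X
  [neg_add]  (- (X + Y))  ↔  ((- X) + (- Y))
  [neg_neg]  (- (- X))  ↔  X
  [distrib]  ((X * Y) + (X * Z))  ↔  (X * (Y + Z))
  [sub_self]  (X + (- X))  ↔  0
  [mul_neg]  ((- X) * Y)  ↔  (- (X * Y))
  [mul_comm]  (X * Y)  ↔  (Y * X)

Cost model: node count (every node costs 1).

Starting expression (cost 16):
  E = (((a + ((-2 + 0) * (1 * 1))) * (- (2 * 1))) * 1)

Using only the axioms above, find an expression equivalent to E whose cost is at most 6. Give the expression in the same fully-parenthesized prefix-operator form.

step 1: mul_one (→) rewrites (((a + ((-2 + 0) * (1 * 1))) * (- (2 * 1))) * 1) into ((a + ((-2 + 0) * (1 * 1))) * (- (2 * 1)))
step 2: add_comm (→) rewrites (a + ((-2 + 0) * (1 * 1))) into (((-2 + 0) * (1 * 1)) + a), now ((((-2 + 0) * (1 * 1)) + a) * (- (2 * 1)))
step 3: mul_one (→) rewrites (1 * 1) into 1, now ((((-2 + 0) * 1) + a) * (- (2 * 1)))
step 4: mul_one (→) rewrites (2 * 1) into 2, now ((((-2 + 0) * 1) + a) * (- 2))
step 5: add_zero (→) rewrites (-2 + 0) into -2, now (((-2 * 1) + a) * (- 2))
step 6: mul_one (→) rewrites (-2 * 1) into -2, reaching cost 6 (bound 6)

((-2 + a) * (- 2))   [cost 6]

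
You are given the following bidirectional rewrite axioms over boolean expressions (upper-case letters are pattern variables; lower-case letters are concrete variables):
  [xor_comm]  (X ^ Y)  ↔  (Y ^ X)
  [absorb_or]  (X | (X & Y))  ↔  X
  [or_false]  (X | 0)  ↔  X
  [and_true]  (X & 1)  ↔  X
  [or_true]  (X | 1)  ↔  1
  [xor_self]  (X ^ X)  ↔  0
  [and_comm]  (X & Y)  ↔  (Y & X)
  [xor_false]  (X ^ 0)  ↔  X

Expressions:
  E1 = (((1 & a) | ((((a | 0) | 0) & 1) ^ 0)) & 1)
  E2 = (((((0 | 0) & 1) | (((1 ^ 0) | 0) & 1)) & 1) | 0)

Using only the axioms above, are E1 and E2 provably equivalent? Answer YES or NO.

All listed rules preserve value, hence provable equivalence implies equal values everywhere; look for a separating assignment.
a=0 gives E1 ↦ 0, E2 ↦ 1; values differ ⇒ not provably equivalent.

NO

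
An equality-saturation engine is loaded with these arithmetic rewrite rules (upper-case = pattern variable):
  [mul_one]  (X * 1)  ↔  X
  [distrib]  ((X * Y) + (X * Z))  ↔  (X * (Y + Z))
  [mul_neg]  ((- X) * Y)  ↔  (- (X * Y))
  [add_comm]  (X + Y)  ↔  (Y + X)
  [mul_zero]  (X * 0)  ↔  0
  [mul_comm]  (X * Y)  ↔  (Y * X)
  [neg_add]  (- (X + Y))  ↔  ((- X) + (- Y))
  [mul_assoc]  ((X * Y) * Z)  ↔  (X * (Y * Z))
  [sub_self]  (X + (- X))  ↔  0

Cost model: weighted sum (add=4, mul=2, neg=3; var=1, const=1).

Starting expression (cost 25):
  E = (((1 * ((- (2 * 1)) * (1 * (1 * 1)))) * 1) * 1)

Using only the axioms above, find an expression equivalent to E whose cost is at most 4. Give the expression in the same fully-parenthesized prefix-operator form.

1. [mul_one →] ((1 * ((- (2 * 1)) * (1 * (1 * 1)))) * 1)  →  (1 * ((- (2 * 1)) * (1 * (1 * 1))));  E = ((1 * ((- (2 * 1)) * (1 * (1 * 1)))) * 1)
2. [mul_one →] (2 * 1)  →  2;  E = ((1 * ((- 2) * (1 * (1 * 1)))) * 1)
3. [mul_one →] (1 * 1)  →  1;  E = ((1 * ((- 2) * (1 * 1))) * 1)
4. [mul_one →] (1 * 1)  →  1;  E = ((1 * ((- 2) * 1)) * 1)
5. [mul_one →] ((1 * ((- 2) * 1)) * 1)  →  (1 * ((- 2) * 1))
6. [mul_one →] ((- 2) * 1)  →  (- 2);  E = (1 * (- 2))
7. [mul_comm →] (1 * (- 2))  →  ((- 2) * 1)
8. [mul_one →] ((- 2) * 1)  →  (- 2);  cost 4 ≤ 4, done

(- 2)   [cost 4]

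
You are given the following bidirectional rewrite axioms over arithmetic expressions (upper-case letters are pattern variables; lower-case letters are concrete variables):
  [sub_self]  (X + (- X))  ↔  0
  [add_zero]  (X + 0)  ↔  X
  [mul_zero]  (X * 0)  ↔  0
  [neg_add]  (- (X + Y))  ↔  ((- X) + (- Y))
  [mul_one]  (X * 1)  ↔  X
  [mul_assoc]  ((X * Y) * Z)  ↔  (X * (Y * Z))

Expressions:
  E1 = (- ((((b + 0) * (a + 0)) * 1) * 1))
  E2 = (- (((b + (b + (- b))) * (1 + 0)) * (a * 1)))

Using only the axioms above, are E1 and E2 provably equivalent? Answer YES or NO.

1. [mul_one →] (((b + 0) * (a + 0)) * 1)  →  ((b + 0) * (a + 0));  E1 = (- (((b + 0) * (a + 0)) * 1))
2. [mul_one →] (((b + 0) * (a + 0)) * 1)  →  ((b + 0) * (a + 0));  E1 = (- ((b + 0) * (a + 0)))
3. [add_zero →] (a + 0)  →  a;  E1 = (- ((b + 0) * a))
4. [add_zero →] (b + 0)  →  b;  E1 = (- (b * a))
5. [mul_one ←] b  →  (b * 1);  E1 = (- ((b * 1) * a))
6. [add_zero ←] 1  →  (1 + 0);  E1 = (- ((b * (1 + 0)) * a))
7. [mul_one ←] a  →  (a * 1);  E1 = (- ((b * (1 + 0)) * (a * 1)))
8. [add_zero ←] b  →  (b + 0);  E1 = (- (((b + 0) * (1 + 0)) * (a * 1)))
9. [sub_self ←] 0  →  (b + (- b));  this is E2

YES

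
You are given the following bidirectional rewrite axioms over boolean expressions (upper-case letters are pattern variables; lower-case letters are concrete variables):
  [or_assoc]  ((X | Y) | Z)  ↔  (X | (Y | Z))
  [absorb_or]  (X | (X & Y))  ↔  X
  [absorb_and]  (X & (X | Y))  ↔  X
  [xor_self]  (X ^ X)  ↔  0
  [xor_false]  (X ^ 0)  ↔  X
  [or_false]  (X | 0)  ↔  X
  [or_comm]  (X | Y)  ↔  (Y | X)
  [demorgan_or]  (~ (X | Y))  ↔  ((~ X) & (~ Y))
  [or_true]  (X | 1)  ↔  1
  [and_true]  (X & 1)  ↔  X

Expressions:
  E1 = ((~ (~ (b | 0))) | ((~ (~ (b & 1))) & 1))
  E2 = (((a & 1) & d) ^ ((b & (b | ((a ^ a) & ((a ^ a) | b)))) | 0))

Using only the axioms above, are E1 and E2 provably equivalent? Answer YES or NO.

The axioms are sound identities: if E1 ↔* E2 then E1 and E2 evaluate identically under any assignment.
Under a=1, b=0, d=1: E1 evaluates to 0, E2 to 1. Distinct ⇒ no rewrite sequence connects them.

NO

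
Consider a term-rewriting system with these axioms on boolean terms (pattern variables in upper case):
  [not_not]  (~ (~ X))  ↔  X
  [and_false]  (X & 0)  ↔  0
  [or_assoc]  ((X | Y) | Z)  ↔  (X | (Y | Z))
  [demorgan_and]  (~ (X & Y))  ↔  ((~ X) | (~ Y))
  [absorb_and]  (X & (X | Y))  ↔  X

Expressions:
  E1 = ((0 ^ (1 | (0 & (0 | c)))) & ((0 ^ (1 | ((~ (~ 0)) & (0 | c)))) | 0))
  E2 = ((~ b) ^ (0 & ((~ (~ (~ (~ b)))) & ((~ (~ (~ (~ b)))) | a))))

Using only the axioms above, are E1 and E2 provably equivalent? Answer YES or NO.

NO

Every axiom is a valid identity, so a rewrite proof would force E1 and E2 to agree under every assignment.
At a=0, b=1, c=0: E1 = 1 but E2 = 0; they differ, so no derivation exists.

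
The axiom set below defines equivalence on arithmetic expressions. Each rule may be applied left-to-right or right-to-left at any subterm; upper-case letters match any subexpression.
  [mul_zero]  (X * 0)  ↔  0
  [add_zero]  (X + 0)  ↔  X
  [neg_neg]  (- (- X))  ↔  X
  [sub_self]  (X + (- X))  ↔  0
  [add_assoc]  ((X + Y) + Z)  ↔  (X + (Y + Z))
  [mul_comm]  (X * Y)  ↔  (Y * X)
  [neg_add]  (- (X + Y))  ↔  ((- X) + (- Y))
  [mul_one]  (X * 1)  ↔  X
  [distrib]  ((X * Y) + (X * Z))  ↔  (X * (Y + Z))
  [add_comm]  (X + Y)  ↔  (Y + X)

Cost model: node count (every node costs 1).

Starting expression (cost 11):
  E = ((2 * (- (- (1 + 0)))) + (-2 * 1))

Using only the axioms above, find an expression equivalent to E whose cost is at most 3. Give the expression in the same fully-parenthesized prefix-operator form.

(1) (- (- (1 + 0)))  =[neg_neg →]=  (1 + 0)    ⊢ ((2 * (1 + 0)) + (-2 * 1))
(2) (1 + 0)  =[add_zero →]=  1    ⊢ ((2 * 1) + (-2 * 1))
(3) (2 * 1)  =[mul_one →]=  2    ⊢ (2 + (-2 * 1))
(4) (-2 * 1)  =[mul_one →]=  -2    ⊢ cost 3, within 3

(2 + -2)   [cost 3]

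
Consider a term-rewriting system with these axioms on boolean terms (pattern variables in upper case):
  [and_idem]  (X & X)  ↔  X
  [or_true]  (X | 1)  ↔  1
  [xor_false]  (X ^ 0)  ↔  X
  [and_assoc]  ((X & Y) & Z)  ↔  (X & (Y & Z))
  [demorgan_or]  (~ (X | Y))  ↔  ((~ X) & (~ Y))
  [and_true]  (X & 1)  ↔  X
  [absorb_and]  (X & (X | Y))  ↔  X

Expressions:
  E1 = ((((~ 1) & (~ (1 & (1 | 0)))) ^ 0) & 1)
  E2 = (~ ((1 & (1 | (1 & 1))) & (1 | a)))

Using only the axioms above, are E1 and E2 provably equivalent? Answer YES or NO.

1. [absorb_and →] (1 & (1 | 0))  →  1;  E1 = ((((~ 1) & (~ 1)) ^ 0) & 1)
2. [and_idem →] ((~ 1) & (~ 1))  →  (~ 1);  E1 = (((~ 1) ^ 0) & 1)
3. [and_true →] (((~ 1) ^ 0) & 1)  →  ((~ 1) ^ 0)
4. [xor_false →] ((~ 1) ^ 0)  →  (~ 1)
5. [absorb_and ←] 1  →  (1 & (1 | a));  E1 = (~ (1 & (1 | a)))
6. [absorb_and ←] 1  →  (1 & (1 | 1));  E1 = (~ ((1 & (1 | 1)) & (1 | a)))
7. [and_true ←] 1  →  (1 & 1);  this is E2

YES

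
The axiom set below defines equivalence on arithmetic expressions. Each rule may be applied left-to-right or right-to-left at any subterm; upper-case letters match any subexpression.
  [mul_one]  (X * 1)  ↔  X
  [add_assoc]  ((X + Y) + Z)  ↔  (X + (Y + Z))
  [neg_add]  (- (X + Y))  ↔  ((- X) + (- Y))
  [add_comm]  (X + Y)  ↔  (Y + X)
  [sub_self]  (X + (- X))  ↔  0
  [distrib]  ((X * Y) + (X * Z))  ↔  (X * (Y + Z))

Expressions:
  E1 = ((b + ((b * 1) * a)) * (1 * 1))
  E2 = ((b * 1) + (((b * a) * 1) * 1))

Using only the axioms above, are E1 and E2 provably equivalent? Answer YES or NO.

(1) (1 * 1)  =[mul_one →]=  1    ⊢ ((b + ((b * 1) * a)) * 1)
(2) ((b + ((b * 1) * a)) * 1)  =[mul_one →]=  (b + ((b * 1) * a))
(3) (b * 1)  =[mul_one →]=  b    ⊢ (b + (b * a))
(4) (b * a)  =[mul_one ←]=  ((b * a) * 1)    ⊢ (b + ((b * a) * 1))
(5) b  =[mul_one ←]=  (b * 1)    ⊢ ((b * 1) + ((b * a) * 1))
(6) (b * a)  =[mul_one ←]=  ((b * a) * 1)    ⊢ E2

YES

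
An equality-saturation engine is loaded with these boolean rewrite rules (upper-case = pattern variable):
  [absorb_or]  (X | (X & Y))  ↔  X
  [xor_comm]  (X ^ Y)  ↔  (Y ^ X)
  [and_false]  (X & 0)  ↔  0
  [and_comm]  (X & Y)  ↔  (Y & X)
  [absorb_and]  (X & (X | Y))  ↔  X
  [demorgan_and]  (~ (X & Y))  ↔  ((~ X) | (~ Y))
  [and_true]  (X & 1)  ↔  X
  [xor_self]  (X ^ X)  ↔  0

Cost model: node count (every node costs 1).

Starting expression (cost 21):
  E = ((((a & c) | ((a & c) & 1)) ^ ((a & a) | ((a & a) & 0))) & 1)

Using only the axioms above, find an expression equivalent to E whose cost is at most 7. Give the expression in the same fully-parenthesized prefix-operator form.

1. [and_true →] ((((a & c) | ((a & c) & 1)) ^ ((a & a) | ((a & a) & 0))) & 1)  →  (((a & c) | ((a & c) & 1)) ^ ((a & a) | ((a & a) & 0)))
2. [absorb_or →] ((a & c) | ((a & c) & 1))  →  (a & c);  E = ((a & c) ^ ((a & a) | ((a & a) & 0)))
3. [absorb_or →] ((a & a) | ((a & a) & 0))  →  (a & a);  cost 7 ≤ 7, done

((a & c) ^ (a & a))   [cost 7]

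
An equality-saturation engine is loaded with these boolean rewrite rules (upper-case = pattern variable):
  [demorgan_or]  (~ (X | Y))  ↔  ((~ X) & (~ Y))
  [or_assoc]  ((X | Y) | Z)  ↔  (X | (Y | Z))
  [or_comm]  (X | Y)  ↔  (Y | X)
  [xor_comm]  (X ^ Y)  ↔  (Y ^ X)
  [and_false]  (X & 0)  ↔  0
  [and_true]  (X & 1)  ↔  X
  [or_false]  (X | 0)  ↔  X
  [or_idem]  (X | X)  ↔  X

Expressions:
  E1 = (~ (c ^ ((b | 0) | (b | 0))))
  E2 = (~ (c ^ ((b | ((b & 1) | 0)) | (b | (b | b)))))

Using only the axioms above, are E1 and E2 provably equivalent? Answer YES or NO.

(1) (b | 0)  =[or_false →]=  b    ⊢ (~ (c ^ ((b | 0) | b)))
(2) (b | 0)  =[or_false →]=  b    ⊢ (~ (c ^ (b | b)))
(3) (b | b)  =[or_idem ←]=  ((b | b) | (b | b))    ⊢ (~ (c ^ ((b | b) | (b | b))))
(4) b  =[or_idem ←]=  (b | b)    ⊢ (~ (c ^ ((b | b) | (b | (b | b)))))
(5) b  =[and_true ←]=  (b & 1)    ⊢ (~ (c ^ ((b | (b & 1)) | (b | (b | b)))))
(6) (b & 1)  =[or_false ←]=  ((b & 1) | 0)    ⊢ E2

YES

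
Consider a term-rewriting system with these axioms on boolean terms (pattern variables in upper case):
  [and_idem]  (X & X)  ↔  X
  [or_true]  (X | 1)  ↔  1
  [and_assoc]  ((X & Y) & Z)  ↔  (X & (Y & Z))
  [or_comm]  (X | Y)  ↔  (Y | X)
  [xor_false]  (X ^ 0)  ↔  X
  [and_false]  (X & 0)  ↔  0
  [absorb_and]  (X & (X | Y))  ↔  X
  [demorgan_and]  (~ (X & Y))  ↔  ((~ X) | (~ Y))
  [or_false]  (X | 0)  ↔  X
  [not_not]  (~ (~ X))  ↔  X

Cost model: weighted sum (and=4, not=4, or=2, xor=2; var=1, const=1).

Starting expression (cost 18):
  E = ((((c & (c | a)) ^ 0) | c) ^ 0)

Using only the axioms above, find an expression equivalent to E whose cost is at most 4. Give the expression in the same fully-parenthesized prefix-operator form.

(c | c)   [cost 4]

1. [xor_false →] ((c & (c | a)) ^ 0)  →  (c & (c | a));  E = (((c & (c | a)) | c) ^ 0)
2. [absorb_and →] (c & (c | a))  →  c;  E = ((c | c) ^ 0)
3. [xor_false →] ((c | c) ^ 0)  →  (c | c);  cost 4 ≤ 4, done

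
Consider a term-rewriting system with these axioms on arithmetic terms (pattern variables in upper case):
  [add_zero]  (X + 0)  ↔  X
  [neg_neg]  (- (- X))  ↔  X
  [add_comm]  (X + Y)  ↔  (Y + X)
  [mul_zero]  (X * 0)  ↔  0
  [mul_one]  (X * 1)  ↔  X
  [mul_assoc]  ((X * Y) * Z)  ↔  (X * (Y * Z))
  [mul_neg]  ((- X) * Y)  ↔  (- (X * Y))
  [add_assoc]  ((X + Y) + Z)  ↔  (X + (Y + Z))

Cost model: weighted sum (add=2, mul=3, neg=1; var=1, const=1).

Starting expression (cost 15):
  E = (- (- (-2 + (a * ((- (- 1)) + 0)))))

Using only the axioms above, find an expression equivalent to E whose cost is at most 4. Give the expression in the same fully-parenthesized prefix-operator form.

1. [neg_neg →] (- (- (-2 + (a * ((- (- 1)) + 0)))))  →  (-2 + (a * ((- (- 1)) + 0)))
2. [neg_neg →] (- (- 1))  →  1;  E = (-2 + (a * (1 + 0)))
3. [add_zero →] (1 + 0)  →  1;  E = (-2 + (a * 1))
4. [mul_one →] (a * 1)  →  a;  cost 4 ≤ 4, done

(-2 + a)   [cost 4]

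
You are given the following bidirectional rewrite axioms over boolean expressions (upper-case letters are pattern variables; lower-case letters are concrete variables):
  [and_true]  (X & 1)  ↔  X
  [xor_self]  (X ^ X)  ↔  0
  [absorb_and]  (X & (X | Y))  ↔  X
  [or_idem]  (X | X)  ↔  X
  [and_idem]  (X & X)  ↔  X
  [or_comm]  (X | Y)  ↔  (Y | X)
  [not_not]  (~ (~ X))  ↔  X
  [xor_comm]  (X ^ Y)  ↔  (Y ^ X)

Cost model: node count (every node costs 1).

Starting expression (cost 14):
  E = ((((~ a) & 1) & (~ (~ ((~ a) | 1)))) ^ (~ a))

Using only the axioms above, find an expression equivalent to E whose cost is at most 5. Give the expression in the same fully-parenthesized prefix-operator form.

1. [and_true →] ((~ a) & 1)  →  (~ a);  E = (((~ a) & (~ (~ ((~ a) | 1)))) ^ (~ a))
2. [not_not →] (~ (~ ((~ a) | 1)))  →  ((~ a) | 1);  E = (((~ a) & ((~ a) | 1)) ^ (~ a))
3. [absorb_and →] ((~ a) & ((~ a) | 1))  →  (~ a);  cost 5 ≤ 5, done

((~ a) ^ (~ a))   [cost 5]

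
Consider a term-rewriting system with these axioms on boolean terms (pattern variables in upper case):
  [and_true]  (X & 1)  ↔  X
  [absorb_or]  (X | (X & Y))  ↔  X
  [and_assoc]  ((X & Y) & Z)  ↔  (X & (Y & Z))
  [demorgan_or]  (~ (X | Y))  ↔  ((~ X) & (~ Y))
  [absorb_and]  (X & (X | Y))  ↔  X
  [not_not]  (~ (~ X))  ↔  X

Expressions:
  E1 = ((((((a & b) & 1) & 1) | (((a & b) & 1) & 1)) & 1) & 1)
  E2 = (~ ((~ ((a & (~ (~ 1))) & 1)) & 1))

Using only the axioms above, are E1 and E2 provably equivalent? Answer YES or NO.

NO

Every axiom is a valid identity, so a rewrite proof would force E1 and E2 to agree under every assignment.
At a=1, b=0: E1 = 0 but E2 = 1; they differ, so no derivation exists.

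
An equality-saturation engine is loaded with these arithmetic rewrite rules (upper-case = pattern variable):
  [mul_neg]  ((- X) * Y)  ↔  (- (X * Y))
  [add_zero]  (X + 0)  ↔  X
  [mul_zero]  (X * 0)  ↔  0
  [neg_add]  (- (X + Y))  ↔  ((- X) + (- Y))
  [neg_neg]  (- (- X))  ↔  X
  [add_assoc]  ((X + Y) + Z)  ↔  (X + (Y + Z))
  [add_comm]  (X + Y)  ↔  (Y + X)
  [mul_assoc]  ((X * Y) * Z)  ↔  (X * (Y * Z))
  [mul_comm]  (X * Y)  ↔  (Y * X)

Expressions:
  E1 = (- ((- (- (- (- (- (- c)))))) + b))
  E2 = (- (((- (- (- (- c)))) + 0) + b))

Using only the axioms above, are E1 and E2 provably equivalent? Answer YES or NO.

(1) (- (- (- (- (- (- c))))))  =[neg_neg →]=  (- (- (- (- c))))    ⊢ (- ((- (- (- (- c)))) + b))
(2) (- (- (- (- c))))  =[neg_neg →]=  (- (- c))    ⊢ (- ((- (- c)) + b))
(3) (- (- c))  =[neg_neg →]=  c    ⊢ (- (c + b))
(4) c  =[add_zero ←]=  (c + 0)    ⊢ (- ((c + 0) + b))
(5) c  =[neg_neg ←]=  (- (- c))    ⊢ (- (((- (- c)) + 0) + b))
(6) (- (- c))  =[neg_neg ←]=  (- (- (- (- c))))    ⊢ E2

YES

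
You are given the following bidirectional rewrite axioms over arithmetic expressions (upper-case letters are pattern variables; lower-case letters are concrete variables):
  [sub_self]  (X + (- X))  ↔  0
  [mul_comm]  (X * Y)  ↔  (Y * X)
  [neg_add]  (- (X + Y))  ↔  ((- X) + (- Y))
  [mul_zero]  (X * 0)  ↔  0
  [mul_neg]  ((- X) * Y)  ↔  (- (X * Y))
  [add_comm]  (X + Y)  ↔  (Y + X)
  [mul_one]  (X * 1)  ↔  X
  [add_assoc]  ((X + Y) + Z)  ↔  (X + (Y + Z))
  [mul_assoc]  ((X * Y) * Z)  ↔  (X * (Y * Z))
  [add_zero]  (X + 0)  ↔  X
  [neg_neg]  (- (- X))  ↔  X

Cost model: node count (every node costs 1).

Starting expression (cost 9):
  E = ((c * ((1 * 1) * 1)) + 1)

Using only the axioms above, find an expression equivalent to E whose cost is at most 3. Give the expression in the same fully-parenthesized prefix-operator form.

(1) ((1 * 1) * 1)  =[mul_one →]=  (1 * 1)    ⊢ ((c * (1 * 1)) + 1)
(2) (1 * 1)  =[mul_one →]=  1    ⊢ ((c * 1) + 1)
(3) (c * 1)  =[mul_one →]=  c    ⊢ cost 3, within 3

(c + 1)   [cost 3]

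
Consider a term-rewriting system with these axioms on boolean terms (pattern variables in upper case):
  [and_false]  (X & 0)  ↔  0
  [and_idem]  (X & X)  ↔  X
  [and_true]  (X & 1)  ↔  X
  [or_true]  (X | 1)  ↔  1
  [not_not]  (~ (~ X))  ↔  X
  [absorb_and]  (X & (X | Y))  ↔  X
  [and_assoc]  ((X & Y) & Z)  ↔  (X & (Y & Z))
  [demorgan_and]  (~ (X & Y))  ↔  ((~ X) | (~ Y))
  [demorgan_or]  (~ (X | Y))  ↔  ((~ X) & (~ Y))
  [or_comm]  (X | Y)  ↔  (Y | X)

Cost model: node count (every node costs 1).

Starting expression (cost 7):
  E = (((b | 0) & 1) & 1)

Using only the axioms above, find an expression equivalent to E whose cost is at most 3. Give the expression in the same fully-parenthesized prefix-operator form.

(0 | b)   [cost 3]

1. [or_comm →] (b | 0)  →  (0 | b);  E = (((0 | b) & 1) & 1)
2. [and_true →] ((0 | b) & 1)  →  (0 | b);  E = ((0 | b) & 1)
3. [and_true →] ((0 | b) & 1)  →  (0 | b);  cost 3 ≤ 3, done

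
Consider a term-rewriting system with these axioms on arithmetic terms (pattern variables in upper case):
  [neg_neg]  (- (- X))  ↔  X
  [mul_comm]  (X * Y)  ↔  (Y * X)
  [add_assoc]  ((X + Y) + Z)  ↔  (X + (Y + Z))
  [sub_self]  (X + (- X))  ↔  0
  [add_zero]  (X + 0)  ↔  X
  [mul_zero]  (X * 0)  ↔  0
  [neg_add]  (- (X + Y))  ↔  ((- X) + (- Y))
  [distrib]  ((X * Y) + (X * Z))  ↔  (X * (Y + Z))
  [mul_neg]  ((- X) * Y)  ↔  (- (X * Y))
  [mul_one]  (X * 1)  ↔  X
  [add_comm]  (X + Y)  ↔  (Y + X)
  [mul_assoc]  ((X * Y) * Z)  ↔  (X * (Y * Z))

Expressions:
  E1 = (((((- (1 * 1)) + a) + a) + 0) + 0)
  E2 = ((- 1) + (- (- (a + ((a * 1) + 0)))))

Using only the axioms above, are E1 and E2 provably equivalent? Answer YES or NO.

YES

(1) (((((- (1 * 1)) + a) + a) + 0) + 0)  =[add_zero →]=  ((((- (1 * 1)) + a) + a) + 0)
(2) ((- (1 * 1)) + a)  =[add_comm →]=  (a + (- (1 * 1)))    ⊢ (((a + (- (1 * 1))) + a) + 0)
(3) (1 * 1)  =[mul_one →]=  1    ⊢ (((a + (- 1)) + a) + 0)
(4) (((a + (- 1)) + a) + 0)  =[add_zero →]=  ((a + (- 1)) + a)
(5) (a + (- 1))  =[add_comm →]=  ((- 1) + a)    ⊢ (((- 1) + a) + a)
(6) (((- 1) + a) + a)  =[add_assoc →]=  ((- 1) + (a + a))
(7) (a + a)  =[neg_neg ←]=  (- (- (a + a)))    ⊢ ((- 1) + (- (- (a + a))))
(8) a  =[mul_one ←]=  (a * 1)    ⊢ ((- 1) + (- (- (a + (a * 1)))))
(9) (a * 1)  =[add_zero ←]=  ((a * 1) + 0)    ⊢ E2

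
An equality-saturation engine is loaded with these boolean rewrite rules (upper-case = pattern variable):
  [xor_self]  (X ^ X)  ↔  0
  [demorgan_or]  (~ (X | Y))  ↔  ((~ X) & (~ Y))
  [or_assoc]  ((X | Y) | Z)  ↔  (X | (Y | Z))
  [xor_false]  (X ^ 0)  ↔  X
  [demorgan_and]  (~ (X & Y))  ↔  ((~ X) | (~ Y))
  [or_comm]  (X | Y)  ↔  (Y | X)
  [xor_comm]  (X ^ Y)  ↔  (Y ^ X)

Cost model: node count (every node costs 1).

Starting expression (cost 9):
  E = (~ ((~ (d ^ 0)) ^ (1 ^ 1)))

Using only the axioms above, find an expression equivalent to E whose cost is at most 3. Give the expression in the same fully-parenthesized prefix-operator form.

(~ (~ d))   [cost 3]

(1) (1 ^ 1)  =[xor_self →]=  0    ⊢ (~ ((~ (d ^ 0)) ^ 0))
(2) ((~ (d ^ 0)) ^ 0)  =[xor_false →]=  (~ (d ^ 0))    ⊢ (~ (~ (d ^ 0)))
(3) (d ^ 0)  =[xor_false →]=  d    ⊢ cost 3, within 3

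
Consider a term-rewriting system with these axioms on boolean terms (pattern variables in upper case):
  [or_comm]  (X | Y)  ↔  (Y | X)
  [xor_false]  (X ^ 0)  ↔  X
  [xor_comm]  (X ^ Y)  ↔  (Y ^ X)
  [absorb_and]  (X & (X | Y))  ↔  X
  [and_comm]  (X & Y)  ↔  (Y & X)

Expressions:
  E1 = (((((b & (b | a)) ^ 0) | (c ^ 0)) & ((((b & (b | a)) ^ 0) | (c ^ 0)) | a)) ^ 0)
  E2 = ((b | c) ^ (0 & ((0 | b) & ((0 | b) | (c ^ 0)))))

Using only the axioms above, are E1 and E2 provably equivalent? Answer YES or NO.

YES

1. [absorb_and →] ((((b & (b | a)) ^ 0) | (c ^ 0)) & ((((b & (b | a)) ^ 0) | (c ^ 0)) | a))  →  (((b & (b | a)) ^ 0) | (c ^ 0));  E1 = ((((b & (b | a)) ^ 0) | (c ^ 0)) ^ 0)
2. [xor_false →] ((b & (b | a)) ^ 0)  →  (b & (b | a));  E1 = (((b & (b | a)) | (c ^ 0)) ^ 0)
3. [absorb_and →] (b & (b | a))  →  b;  E1 = ((b | (c ^ 0)) ^ 0)
4. [xor_false →] (c ^ 0)  →  c;  E1 = ((b | c) ^ 0)
5. [absorb_and ←] 0  →  (0 & (0 | b));  E1 = ((b | c) ^ (0 & (0 | b)))
6. [absorb_and ←] (0 | b)  →  ((0 | b) & ((0 | b) | c));  E1 = ((b | c) ^ (0 & ((0 | b) & ((0 | b) | c))))
7. [xor_false ←] c  →  (c ^ 0);  this is E2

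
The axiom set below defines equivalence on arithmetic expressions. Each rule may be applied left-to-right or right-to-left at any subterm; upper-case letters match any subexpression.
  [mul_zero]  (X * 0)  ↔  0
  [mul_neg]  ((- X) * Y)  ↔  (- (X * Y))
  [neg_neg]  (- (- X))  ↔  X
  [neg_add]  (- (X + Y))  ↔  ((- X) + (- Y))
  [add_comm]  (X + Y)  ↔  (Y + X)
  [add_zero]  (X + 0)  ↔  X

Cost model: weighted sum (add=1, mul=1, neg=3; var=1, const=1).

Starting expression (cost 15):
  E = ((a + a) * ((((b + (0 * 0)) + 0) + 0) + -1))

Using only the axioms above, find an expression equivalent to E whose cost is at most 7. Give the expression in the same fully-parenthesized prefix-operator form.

((a + a) * (b + -1))   [cost 7]

1. [mul_zero →] (0 * 0)  →  0;  E = ((a + a) * ((((b + 0) + 0) + 0) + -1))
2. [add_zero →] (((b + 0) + 0) + 0)  →  ((b + 0) + 0);  E = ((a + a) * (((b + 0) + 0) + -1))
3. [add_zero →] (b + 0)  →  b;  E = ((a + a) * ((b + 0) + -1))
4. [add_zero →] (b + 0)  →  b;  cost 7 ≤ 7, done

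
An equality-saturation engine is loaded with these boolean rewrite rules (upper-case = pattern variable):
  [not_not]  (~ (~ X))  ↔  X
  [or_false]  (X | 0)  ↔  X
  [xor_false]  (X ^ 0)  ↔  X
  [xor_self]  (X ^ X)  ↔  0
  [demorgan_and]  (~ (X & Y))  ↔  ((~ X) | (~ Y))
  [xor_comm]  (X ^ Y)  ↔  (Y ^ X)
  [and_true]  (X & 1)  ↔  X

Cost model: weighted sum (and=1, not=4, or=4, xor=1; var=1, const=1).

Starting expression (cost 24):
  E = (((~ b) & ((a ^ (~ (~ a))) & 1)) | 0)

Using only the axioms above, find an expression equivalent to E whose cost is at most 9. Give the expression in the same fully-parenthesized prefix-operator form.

step 1: not_not (→) rewrites (~ (~ a)) into a, now (((~ b) & ((a ^ a) & 1)) | 0)
step 2: or_false (→) rewrites (((~ b) & ((a ^ a) & 1)) | 0) into ((~ b) & ((a ^ a) & 1))
step 3: and_true (→) rewrites ((a ^ a) & 1) into (a ^ a), reaching cost 9 (bound 9)

((~ b) & (a ^ a))   [cost 9]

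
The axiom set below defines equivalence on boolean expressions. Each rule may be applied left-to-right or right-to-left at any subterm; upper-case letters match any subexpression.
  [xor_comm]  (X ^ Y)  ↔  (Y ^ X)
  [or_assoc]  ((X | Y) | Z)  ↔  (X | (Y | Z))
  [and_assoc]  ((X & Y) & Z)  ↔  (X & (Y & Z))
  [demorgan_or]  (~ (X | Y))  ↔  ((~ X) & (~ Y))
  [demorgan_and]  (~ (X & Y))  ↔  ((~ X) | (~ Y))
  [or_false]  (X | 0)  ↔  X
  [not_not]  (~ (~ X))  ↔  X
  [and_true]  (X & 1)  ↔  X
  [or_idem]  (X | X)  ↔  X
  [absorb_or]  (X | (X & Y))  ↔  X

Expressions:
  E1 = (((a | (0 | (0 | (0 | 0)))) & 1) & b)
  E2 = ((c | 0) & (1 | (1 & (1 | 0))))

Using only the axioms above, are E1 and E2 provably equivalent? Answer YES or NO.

NO

Every axiom is a valid identity, so a rewrite proof would force E1 and E2 to agree under every assignment.
At a=0, b=0, c=1: E1 = 0 but E2 = 1; they differ, so no derivation exists.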